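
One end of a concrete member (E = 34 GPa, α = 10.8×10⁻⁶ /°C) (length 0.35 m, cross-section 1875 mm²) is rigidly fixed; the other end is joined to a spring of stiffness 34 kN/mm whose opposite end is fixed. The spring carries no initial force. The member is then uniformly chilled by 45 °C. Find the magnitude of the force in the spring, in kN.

P ≈ 4.87 kN

If the spring were absent the member would shorten by αΔT L = 10.8×10⁻⁶ × 45 × 350 = 0.1701 mm.
Let P be the tensile force in the spring. The member extends elastically by PL/(AE) and the spring stretches by P/k; together these equal δ_free.
P [ L/(AE) + 1/k ] = δ_free → P [ 350/(1875×34×10³) + 1/(34×10³) ] = 0.1701.
P = 0.1701 / 3.49×10⁻⁵ = 4874 N.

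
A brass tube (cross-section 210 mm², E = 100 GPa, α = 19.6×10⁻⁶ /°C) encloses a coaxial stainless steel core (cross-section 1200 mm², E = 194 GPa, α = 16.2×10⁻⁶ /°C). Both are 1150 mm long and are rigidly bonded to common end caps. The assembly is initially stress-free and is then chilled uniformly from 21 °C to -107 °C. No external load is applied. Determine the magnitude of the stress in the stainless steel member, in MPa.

σ ≈ 6.99 MPa (compressive)

Equilibrium of a rigid end plate with no external load gives equal and opposite internal forces ±P in the two members. Since α_{brass} > α_{stainless steel}, cooling drives the brass into tension and the stainless steel into compression.
Setting the final lengths equal and cancelling L: (α₁ − α₂)ΔT = P/(A₁E₁) + P/(A₂E₂).
|α₁ − α₂|·ΔT = 3.4×10⁻⁶ × 128 = 0.0004352.
1/(A₁E₁) + 1/(A₂E₂) = 1/(210×100×10³) + 1/(1200×194×10³) = 5.191×10⁻⁸ N⁻¹.
So P = 0.0004352 / 5.191×10⁻⁸ = 8.383 kN.
σ_{stainless steel} = P/A₂ = 8383/1200 = 6.986 MPa, compressive.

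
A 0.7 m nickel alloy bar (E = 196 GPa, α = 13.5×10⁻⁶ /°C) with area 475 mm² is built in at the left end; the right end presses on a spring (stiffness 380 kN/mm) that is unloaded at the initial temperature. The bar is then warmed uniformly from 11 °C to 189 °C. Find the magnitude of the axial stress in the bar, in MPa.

The unrestrained thermal change is αΔT L = 13.5×10⁻⁶ × 178 × 700 = 1.682 mm.
With a force P in the spring, the elastic change of the bar is PL/(AE) and that of the spring is P/k; compatibility requires their sum to equal δ_free.
So P = δ_free / [L/(AE) + 1/k] = 1.682 / [ 700/(475×196×10³) + 1/(380×10³) ].
P = 1.682 / 1.015×10⁻⁵ = 165700 N.
σ = P/A = 165700/475 = 348.9 MPa.

σ ≈ 349 MPa (compressive)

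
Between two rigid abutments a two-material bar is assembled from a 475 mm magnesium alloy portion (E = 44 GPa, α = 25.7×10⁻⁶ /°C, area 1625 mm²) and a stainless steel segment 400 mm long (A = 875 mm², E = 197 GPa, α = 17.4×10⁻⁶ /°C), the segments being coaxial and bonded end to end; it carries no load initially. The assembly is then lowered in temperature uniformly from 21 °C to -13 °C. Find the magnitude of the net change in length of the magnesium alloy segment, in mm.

|ΔL| ≈ 0.0679 mm

If the supports were absent, the total length change would be Σ αᵢΔT Lᵢ = 25.7×10⁻⁶×34×475 + 17.4×10⁻⁶×34×400 = 0.6517 mm.
Since the ends are fixed, an axial force P builds up, equal in every segment, with P · Σ Lᵢ/(AᵢEᵢ) = δ_free.
The series flexibility is Σ Lᵢ/(AᵢEᵢ) = 475/(1625×44×10³) + 400/(875×197×10³) = 8.964×10⁻⁶ mm/N.
Hence P = δ_free / Σ(L/AE) = 0.6517/8.964×10⁻⁶ = 72.7 kN (tensile).
For the magnesium alloy segment, free thermal change = 25.7×10⁻⁶×34×475 = 0.4151 mm and elastic change from P = 72700×475/(1625×44×10³) = 0.483 mm; these oppose, so the net change is 0.0679 mm (segment lengthens).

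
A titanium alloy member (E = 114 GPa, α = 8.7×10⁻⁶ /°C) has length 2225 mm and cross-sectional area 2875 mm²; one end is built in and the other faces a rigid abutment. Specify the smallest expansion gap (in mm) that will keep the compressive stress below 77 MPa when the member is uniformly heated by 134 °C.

g ≈ 1.09 mm

Free expansion if unrestrained: δ_free = αΔT L = 8.7×10⁻⁶ × 134 × 2225 = 2.594 mm.
A stress of 77 MPa corresponds to the wall pushing the member back by σL/E = 77×2225/(114×10³) = 1.503 mm.
So the gap has to take up the difference, g_min = δ_free − σL/E = 2.594 − 1.503 = 1.091 mm.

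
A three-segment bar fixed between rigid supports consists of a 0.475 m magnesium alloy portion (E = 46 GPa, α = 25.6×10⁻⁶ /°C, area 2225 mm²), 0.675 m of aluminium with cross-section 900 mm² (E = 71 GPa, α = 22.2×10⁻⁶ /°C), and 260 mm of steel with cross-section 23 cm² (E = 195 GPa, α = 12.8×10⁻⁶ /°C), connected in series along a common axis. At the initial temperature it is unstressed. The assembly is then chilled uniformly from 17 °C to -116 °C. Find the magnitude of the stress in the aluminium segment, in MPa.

σ ≈ 285 MPa (tensile)

If the supports were absent, the total length change would be Σ αᵢΔT Lᵢ = 25.6×10⁻⁶×133×475 + 22.2×10⁻⁶×133×675 + 12.8×10⁻⁶×133×260 = 4.053 mm.
The walls prevent any net length change, so an axial force P (same in every segment) develops. Compatibility: P · Σ Lᵢ/(AᵢEᵢ) = δ_free.
The series flexibility is Σ Lᵢ/(AᵢEᵢ) = 475/(2225×46×10³) + 675/(900×71×10³) + 260/(2300×195×10³) = 1.578×10⁻⁵ mm/N.
Hence P = δ_free / Σ(L/AE) = 4.053/1.578×10⁻⁵ = 256.8 kN (tensile).
σ_{aluminium} = P / A = 256800 / 900 = 285.3 MPa.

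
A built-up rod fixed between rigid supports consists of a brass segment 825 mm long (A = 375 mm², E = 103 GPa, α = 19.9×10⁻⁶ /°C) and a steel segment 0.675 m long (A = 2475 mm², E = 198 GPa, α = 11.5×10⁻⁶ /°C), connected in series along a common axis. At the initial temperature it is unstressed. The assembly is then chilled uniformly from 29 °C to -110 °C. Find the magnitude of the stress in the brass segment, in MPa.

Free thermal contraction of the whole bar: Σ αᵢΔT Lᵢ = 19.9×10⁻⁶×139×825 + 11.5×10⁻⁶×139×675 = 3.361 mm.
The walls prevent any net length change, so an axial force P (same in every segment) develops. Compatibility: P · Σ Lᵢ/(AᵢEᵢ) = δ_free.
Σ Lᵢ/(AᵢEᵢ) = 825/(375×103×10³) + 675/(2475×198×10³) = 2.274×10⁻⁵ mm/N.
Hence P = δ_free / Σ(L/AE) = 3.361/2.274×10⁻⁵ = 147.8 kN (tensile).
σ_{brass} = P / A = 147800 / 375 = 394.2 MPa.

σ ≈ 394 MPa (tensile)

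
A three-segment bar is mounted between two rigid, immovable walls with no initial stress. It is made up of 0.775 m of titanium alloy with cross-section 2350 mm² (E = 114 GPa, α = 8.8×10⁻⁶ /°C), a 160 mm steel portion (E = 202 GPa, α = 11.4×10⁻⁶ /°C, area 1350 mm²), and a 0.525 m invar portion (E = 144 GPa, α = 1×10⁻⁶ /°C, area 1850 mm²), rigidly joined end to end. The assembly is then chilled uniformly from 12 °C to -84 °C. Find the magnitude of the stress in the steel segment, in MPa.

σ ≈ 120 MPa (tensile)

If the supports were absent, the total length change would be Σ αᵢΔT Lᵢ = 8.8×10⁻⁶×96×775 + 11.4×10⁻⁶×96×160 + 1×10⁻⁶×96×525 = 0.8802 mm.
The rigid supports impose zero overall length change; the single axial force P common to all segments must satisfy P Σ Lᵢ/(AᵢEᵢ) = δ_free.
The series flexibility is Σ Lᵢ/(AᵢEᵢ) = 775/(2350×114×10³) + 160/(1350×202×10³) + 525/(1850×144×10³) = 5.45×10⁻⁶ mm/N.
P = 0.8802 / 5.45×10⁻⁶ = 161500 N = 161.5 kN, tensile.
σ_{steel} = P / A = 161500 / 1350 = 119.6 MPa.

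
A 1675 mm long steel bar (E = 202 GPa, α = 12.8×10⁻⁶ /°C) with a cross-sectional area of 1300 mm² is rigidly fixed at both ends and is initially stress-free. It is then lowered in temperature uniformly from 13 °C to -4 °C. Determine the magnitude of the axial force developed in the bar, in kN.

P ≈ 57.1 kN (tensile)

The ends cannot move, so σ = EαΔT = 202×10³ × 12.8×10⁻⁶ × 17 = 43.96 MPa.
P = AEαΔT = 1300 × 202×10³ × 12.8×10⁻⁶ × 17 = 57.14 kN (tensile).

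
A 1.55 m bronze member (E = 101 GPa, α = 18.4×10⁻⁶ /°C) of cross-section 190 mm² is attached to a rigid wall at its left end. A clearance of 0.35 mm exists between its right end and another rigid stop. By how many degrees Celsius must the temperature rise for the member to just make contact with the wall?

The gap closes when αΔT L = 0.35 mm, since the member is still unstressed at that instant.
ΔT = 0.35 / (18.4×10⁻⁶ × 1550) = 12.27 °C.

ΔT ≈ 12.3 °C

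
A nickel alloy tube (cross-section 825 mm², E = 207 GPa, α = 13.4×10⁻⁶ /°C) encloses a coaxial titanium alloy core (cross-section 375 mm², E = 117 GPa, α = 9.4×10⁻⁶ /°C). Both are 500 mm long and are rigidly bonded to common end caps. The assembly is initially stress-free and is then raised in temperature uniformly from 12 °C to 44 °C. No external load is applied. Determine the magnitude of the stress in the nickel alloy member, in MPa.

Both members must finish at the same length. With the larger α, the nickel alloy tends to over-expand; the plates restrain it, putting the nickel alloy in compression and the titanium alloy in tension. With no external load the two internal forces are equal and opposite, magnitude P.
Setting the final lengths equal and cancelling L: (α₁ − α₂)ΔT = P/(A₁E₁) + P/(A₂E₂).
|α₁ − α₂|·ΔT = 4×10⁻⁶ × 32 = 0.000128.
1/(A₁E₁) + 1/(A₂E₂) = 1/(825×207×10³) + 1/(375×117×10³) = 2.865×10⁻⁸ N⁻¹.
So P = 0.000128 / 2.865×10⁻⁸ = 4.468 kN.
σ_{nickel alloy} = P/A₁ = 4468/825 = 5.416 MPa, compressive.

σ ≈ 5.42 MPa (compressive)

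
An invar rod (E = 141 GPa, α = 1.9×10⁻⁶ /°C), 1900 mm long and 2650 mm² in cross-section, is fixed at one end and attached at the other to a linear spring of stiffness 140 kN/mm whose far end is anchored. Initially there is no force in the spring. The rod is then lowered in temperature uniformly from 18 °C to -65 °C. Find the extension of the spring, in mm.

δ ≈ 0.175 mm

Free thermal contraction: δ_free = αΔT L = 1.9×10⁻⁶ × 83 × 1900 = 0.2996 mm.
With a force P in the spring, the elastic change of the rod is PL/(AE) and that of the spring is P/k; compatibility requires their sum to equal δ_free.
So P = δ_free / [L/(AE) + 1/k] = 0.2996 / [ 1900/(2650×141×10³) + 1/(140×10³) ].
P = 0.2996 / 1.223×10⁻⁵ = 24500 N.
Spring extension = P/k = 24500/(140×10³) = 0.175 mm.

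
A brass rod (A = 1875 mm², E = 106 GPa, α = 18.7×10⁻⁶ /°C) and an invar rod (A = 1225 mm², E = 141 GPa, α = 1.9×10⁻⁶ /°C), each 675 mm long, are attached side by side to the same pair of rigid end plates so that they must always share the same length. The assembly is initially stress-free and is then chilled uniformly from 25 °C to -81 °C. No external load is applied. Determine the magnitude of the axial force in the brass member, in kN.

P ≈ 165 kN (tensile in the brass)

The brass has the larger α, so on cooling it would change length more than the invar if both were free. The rigid plates force a common final length, so the brass is put into tension and the invar into compression, with equal and opposite forces P (no external load).
Compatibility of the two members (thermal + elastic change equal): (α₁ − α₂)ΔT = P·[1/(A₁E₁) + 1/(A₂E₂)].
|α₁ − α₂|·ΔT = 16.8×10⁻⁶ × 106 = 0.001781.
1/(A₁E₁) + 1/(A₂E₂) = 1/(1875×106×10³) + 1/(1225×141×10³) = 1.082×10⁻⁸ N⁻¹.
P = 0.001781 / 1.082×10⁻⁸ = 164600 N = 164.6 kN.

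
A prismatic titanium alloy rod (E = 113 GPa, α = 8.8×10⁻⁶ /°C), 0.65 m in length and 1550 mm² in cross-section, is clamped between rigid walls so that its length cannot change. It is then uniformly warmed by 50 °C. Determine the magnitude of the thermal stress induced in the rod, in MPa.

The supports are rigid, so the total axial strain is zero. The restrained thermal strain is ε = αΔT = 8.8×10⁻⁶ × 50 = 440×10⁻⁶.
Hence σ = E·αΔT = 113×10³ × 440×10⁻⁶ = 49.72 MPa, compressive.

σ ≈ 49.7 MPa (compressive)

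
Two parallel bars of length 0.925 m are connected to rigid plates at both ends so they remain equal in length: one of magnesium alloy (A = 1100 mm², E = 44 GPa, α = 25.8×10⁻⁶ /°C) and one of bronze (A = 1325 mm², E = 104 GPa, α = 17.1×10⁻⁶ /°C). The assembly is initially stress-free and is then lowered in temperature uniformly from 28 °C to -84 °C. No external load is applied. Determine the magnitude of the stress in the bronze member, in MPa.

σ ≈ 26.3 MPa (compressive)

Equilibrium of a rigid end plate with no external load gives equal and opposite internal forces ±P in the two members. Since α_{magnesium alloy} > α_{bronze}, cooling drives the magnesium alloy into tension and the bronze into compression.
Compatibility of the two members (thermal + elastic change equal): (α₁ − α₂)ΔT = P·[1/(A₁E₁) + 1/(A₂E₂)].
|α₁ − α₂|·ΔT = 8.7×10⁻⁶ × 112 = 0.0009744.
1/(A₁E₁) + 1/(A₂E₂) = 1/(1100×44×10³) + 1/(1325×104×10³) = 2.792×10⁻⁸ N⁻¹.
So P = 0.0009744 / 2.792×10⁻⁸ = 34.9 kN.
σ_{bronze} = P/A₂ = 34900/1325 = 26.34 MPa, compressive.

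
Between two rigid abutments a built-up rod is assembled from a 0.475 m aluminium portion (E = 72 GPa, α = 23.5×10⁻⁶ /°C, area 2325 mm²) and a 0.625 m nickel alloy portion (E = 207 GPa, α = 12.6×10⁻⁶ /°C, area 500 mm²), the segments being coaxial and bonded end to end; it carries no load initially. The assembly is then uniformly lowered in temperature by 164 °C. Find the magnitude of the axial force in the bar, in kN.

P ≈ 352 kN (tensile)

Free thermal contraction of the whole bar: Σ αᵢΔT Lᵢ = 23.5×10⁻⁶×164×475 + 12.6×10⁻⁶×164×625 = 3.122 mm.
Since the ends are fixed, an axial force P builds up, equal in every segment, with P · Σ Lᵢ/(AᵢEᵢ) = δ_free.
The series flexibility is Σ Lᵢ/(AᵢEᵢ) = 475/(2325×72×10³) + 625/(500×207×10³) = 8.876×10⁻⁶ mm/N.
Hence P = δ_free / Σ(L/AE) = 3.122/8.876×10⁻⁶ = 351.7 kN (tensile).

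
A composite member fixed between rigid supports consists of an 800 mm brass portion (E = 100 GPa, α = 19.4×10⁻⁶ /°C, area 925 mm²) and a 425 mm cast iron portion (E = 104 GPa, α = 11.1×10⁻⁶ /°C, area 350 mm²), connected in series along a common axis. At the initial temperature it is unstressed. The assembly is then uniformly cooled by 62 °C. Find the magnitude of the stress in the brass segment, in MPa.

σ ≈ 66.7 MPa (tensile)

If the supports were absent, the total length change would be Σ αᵢΔT Lᵢ = 19.4×10⁻⁶×62×800 + 11.1×10⁻⁶×62×425 = 1.255 mm.
The walls prevent any net length change, so an axial force P (same in every segment) develops. Compatibility: P · Σ Lᵢ/(AᵢEᵢ) = δ_free.
The series flexibility is Σ Lᵢ/(AᵢEᵢ) = 800/(925×100×10³) + 425/(350×104×10³) = 2.032×10⁻⁵ mm/N.
So P = 1.255 / 2.032×10⁻⁵ = 61.73 kN, tensile.
σ_{brass} = P / A = 61730 / 925 = 66.74 MPa.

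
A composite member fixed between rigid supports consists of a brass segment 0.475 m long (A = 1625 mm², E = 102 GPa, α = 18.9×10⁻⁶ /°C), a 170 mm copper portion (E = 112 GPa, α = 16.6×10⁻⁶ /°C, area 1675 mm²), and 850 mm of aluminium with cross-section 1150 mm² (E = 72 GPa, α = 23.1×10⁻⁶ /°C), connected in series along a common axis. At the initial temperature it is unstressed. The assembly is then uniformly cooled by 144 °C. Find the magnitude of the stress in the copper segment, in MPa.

σ ≈ 193 MPa (tensile)

If the supports were absent, the total length change would be Σ αᵢΔT Lᵢ = 18.9×10⁻⁶×144×475 + 16.6×10⁻⁶×144×170 + 23.1×10⁻⁶×144×850 = 4.527 mm.
The rigid supports impose zero overall length change; the single axial force P common to all segments must satisfy P Σ Lᵢ/(AᵢEᵢ) = δ_free.
Σ Lᵢ/(AᵢEᵢ) = 475/(1625×102×10³) + 170/(1675×112×10³) + 850/(1150×72×10³) = 1.404×10⁻⁵ mm/N.
Hence P = δ_free / Σ(L/AE) = 4.527/1.404×10⁻⁵ = 322.5 kN (tensile).
σ_{copper} = P / A = 322500 / 1675 = 192.5 MPa.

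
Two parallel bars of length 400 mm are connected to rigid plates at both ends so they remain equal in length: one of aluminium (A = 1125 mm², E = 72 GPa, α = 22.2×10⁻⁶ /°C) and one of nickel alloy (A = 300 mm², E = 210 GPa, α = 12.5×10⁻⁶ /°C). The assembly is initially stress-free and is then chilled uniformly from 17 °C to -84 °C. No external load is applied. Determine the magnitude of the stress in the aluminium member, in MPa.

σ ≈ 30.9 MPa (tensile)

Equilibrium of a rigid end plate with no external load gives equal and opposite internal forces ±P in the two members. Since α_{aluminium} > α_{nickel alloy}, cooling drives the aluminium into tension and the nickel alloy into compression.
Setting the final lengths equal and cancelling L: (α₁ − α₂)ΔT = P/(A₁E₁) + P/(A₂E₂).
|α₁ − α₂|·ΔT = 9.7×10⁻⁶ × 101 = 0.0009797.
1/(A₁E₁) + 1/(A₂E₂) = 1/(1125×72×10³) + 1/(300×210×10³) = 2.822×10⁻⁸ N⁻¹.
P = 0.0009797 / 2.822×10⁻⁸ = 34720 N = 34.72 kN.
σ_{aluminium} = P/A₁ = 34720/1125 = 30.86 MPa, tensile.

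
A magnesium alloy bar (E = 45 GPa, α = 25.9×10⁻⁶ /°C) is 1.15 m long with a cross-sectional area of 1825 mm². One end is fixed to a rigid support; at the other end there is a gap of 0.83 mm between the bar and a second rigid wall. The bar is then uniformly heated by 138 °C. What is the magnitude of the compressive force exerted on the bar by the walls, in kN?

P ≈ 234 kN

Unrestrained expansion: δ_free = αΔT L = 25.9×10⁻⁶ × 138 × 1150 = 4.11 mm.
After closing the 0.83 mm clearance, 4.11 − 0.83 = 3.28 mm of expansion remains to be suppressed by the wall.
Compatibility: PL/(AE) = 3.28 mm, so σ = P/A = E × (3.28/1150) = 128.4 MPa.
P = σA = 128.4 × 1825 = 234.3 kN.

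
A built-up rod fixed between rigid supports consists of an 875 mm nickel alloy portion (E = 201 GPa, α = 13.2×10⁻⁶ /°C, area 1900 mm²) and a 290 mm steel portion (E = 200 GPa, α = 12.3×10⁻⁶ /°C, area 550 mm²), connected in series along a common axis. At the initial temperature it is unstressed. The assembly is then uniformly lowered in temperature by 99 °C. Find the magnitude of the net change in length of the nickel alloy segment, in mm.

|ΔL| ≈ 0.448 mm

With the walls removed the bar would change length by δ_free = Σ αᵢΔT Lᵢ = 13.2×10⁻⁶×99×875 + 12.3×10⁻⁶×99×290 = 1.497 mm.
The rigid supports impose zero overall length change; the single axial force P common to all segments must satisfy P Σ Lᵢ/(AᵢEᵢ) = δ_free.
The series flexibility is Σ Lᵢ/(AᵢEᵢ) = 875/(1900×201×10³) + 290/(550×200×10³) = 4.928×10⁻⁶ mm/N.
P = 1.497 / 4.928×10⁻⁶ = 303700 N = 303.7 kN, tensile.
For the nickel alloy segment, free thermal change = 13.2×10⁻⁶×99×875 = 1.143 mm and elastic change from P = 303700×875/(1900×201×10³) = 0.6959 mm; these oppose, so the net change is 0.448 mm (segment shortens).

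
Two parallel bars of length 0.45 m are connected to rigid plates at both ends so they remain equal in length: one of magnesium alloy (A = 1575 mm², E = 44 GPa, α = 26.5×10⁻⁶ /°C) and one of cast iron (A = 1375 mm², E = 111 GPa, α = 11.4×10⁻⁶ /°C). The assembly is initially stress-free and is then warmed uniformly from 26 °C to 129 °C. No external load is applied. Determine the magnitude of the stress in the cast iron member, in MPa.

σ ≈ 53.9 MPa (tensile)

Equilibrium of a rigid end plate with no external load gives equal and opposite internal forces ±P in the two members. Since α_{magnesium alloy} > α_{cast iron}, heating drives the magnesium alloy into compression and the cast iron into tension.
Setting the final lengths equal and cancelling L: (α₁ − α₂)ΔT = P/(A₁E₁) + P/(A₂E₂).
|α₁ − α₂|·ΔT = 15.1×10⁻⁶ × 103 = 0.001555.
1/(A₁E₁) + 1/(A₂E₂) = 1/(1575×44×10³) + 1/(1375×111×10³) = 2.098×10⁻⁸ N⁻¹.
P = 0.001555 / 2.098×10⁻⁸ = 74130 N = 74.13 kN.
σ_{cast iron} = P/A₂ = 74130/1375 = 53.91 MPa, tensile.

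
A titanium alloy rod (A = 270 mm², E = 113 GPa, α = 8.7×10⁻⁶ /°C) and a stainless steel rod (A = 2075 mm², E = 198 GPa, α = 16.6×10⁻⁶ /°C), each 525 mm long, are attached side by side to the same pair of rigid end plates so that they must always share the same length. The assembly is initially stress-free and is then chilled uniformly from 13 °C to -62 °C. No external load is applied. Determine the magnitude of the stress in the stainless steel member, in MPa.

σ ≈ 8.11 MPa (tensile)

Both members must finish at the same length. With the larger α, the stainless steel tends to over-contract; the plates restrain it, putting the stainless steel in tension and the titanium alloy in compression. With no external load the two internal forces are equal and opposite, magnitude P.
Equating the net (thermal + elastic) strains gives |α₁ − α₂|·ΔT = P·[1/(A₁E₁) + 1/(A₂E₂)].
|α₁ − α₂|·ΔT = 7.9×10⁻⁶ × 75 = 0.0005925.
1/(A₁E₁) + 1/(A₂E₂) = 1/(270×113×10³) + 1/(2075×198×10³) = 3.521×10⁻⁸ N⁻¹.
P = 0.0005925 / 3.521×10⁻⁸ = 16830 N = 16.83 kN.
σ_{stainless steel} = P/A₂ = 16830/2075 = 8.11 MPa, tensile.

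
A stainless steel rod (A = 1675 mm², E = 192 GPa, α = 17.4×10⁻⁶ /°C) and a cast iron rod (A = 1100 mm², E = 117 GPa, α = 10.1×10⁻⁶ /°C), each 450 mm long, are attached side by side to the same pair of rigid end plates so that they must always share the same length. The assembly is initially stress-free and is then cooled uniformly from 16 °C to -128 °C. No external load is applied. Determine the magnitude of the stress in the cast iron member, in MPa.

Equilibrium of a rigid end plate with no external load gives equal and opposite internal forces ±P in the two members. Since α_{stainless steel} > α_{cast iron}, cooling drives the stainless steel into tension and the cast iron into compression.
Equating the net (thermal + elastic) strains gives |α₁ − α₂|·ΔT = P·[1/(A₁E₁) + 1/(A₂E₂)].
|α₁ − α₂|·ΔT = 7.3×10⁻⁶ × 144 = 0.001051.
1/(A₁E₁) + 1/(A₂E₂) = 1/(1675×192×10³) + 1/(1100×117×10³) = 1.088×10⁻⁸ N⁻¹.
P = 0.001051 / 1.088×10⁻⁸ = 96620 N = 96.62 kN.
σ_{cast iron} = P/A₂ = 96620/1100 = 87.84 MPa, compressive.

σ ≈ 87.8 MPa (compressive)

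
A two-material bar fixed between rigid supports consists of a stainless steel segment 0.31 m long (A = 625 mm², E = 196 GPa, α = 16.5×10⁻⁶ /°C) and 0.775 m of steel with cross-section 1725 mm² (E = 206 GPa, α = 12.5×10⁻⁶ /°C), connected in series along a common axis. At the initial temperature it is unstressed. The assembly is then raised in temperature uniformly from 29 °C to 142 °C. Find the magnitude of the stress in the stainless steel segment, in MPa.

σ ≈ 568 MPa (compressive)

If the supports were absent, the total length change would be Σ αᵢΔT Lᵢ = 16.5×10⁻⁶×113×310 + 12.5×10⁻⁶×113×775 = 1.673 mm.
The rigid supports impose zero overall length change; the single axial force P common to all segments must satisfy P Σ Lᵢ/(AᵢEᵢ) = δ_free.
The series flexibility is Σ Lᵢ/(AᵢEᵢ) = 310/(625×196×10³) + 775/(1725×206×10³) = 4.712×10⁻⁶ mm/N.
P = 1.673 / 4.712×10⁻⁶ = 355000 N = 355 kN, compressive.
σ_{stainless steel} = P / A = 355000 / 625 = 568 MPa.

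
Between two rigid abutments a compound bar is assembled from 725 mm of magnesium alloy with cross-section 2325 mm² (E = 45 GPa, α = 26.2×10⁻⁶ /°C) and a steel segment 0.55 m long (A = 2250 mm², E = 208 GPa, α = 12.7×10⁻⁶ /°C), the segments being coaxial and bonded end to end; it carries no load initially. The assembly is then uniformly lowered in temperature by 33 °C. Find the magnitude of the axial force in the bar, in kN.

Free thermal contraction of the whole bar: Σ αᵢΔT Lᵢ = 26.2×10⁻⁶×33×725 + 12.7×10⁻⁶×33×550 = 0.8573 mm.
The walls prevent any net length change, so an axial force P (same in every segment) develops. Compatibility: P · Σ Lᵢ/(AᵢEᵢ) = δ_free.
The series flexibility is Σ Lᵢ/(AᵢEᵢ) = 725/(2325×45×10³) + 550/(2250×208×10³) = 8.105×10⁻⁶ mm/N.
So P = 0.8573 / 8.105×10⁻⁶ = 105.8 kN, tensile.

P ≈ 106 kN (tensile)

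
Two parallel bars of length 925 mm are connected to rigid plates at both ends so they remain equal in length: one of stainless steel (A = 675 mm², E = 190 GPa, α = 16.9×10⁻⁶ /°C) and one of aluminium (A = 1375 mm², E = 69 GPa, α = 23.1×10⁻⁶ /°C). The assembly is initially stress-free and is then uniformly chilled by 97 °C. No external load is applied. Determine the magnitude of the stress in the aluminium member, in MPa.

Equilibrium of a rigid end plate with no external load gives equal and opposite internal forces ±P in the two members. Since α_{aluminium} > α_{stainless steel}, cooling drives the aluminium into tension and the stainless steel into compression.
Setting the final lengths equal and cancelling L: (α₁ − α₂)ΔT = P/(A₁E₁) + P/(A₂E₂).
|α₁ − α₂|·ΔT = 6.2×10⁻⁶ × 97 = 0.0006014.
1/(A₁E₁) + 1/(A₂E₂) = 1/(675×190×10³) + 1/(1375×69×10³) = 1.834×10⁻⁸ N⁻¹.
P = 0.0006014 / 1.834×10⁻⁸ = 32800 N = 32.8 kN.
σ_{aluminium} = P/A₂ = 32800/1375 = 23.85 MPa, tensile.

σ ≈ 23.9 MPa (tensile)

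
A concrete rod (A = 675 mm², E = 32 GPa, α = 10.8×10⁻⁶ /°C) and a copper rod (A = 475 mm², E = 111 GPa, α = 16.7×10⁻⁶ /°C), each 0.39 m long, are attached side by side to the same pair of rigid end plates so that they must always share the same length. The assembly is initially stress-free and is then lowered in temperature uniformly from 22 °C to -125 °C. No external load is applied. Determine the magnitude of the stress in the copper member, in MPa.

The copper has the larger α, so on cooling it would change length more than the concrete if both were free. The rigid plates force a common final length, so the copper is put into tension and the concrete into compression, with equal and opposite forces P (no external load).
Setting the final lengths equal and cancelling L: (α₁ − α₂)ΔT = P/(A₁E₁) + P/(A₂E₂).
|α₁ − α₂|·ΔT = 5.9×10⁻⁶ × 147 = 0.0008673.
1/(A₁E₁) + 1/(A₂E₂) = 1/(675×32×10³) + 1/(475×111×10³) = 6.526×10⁻⁸ N⁻¹.
So P = 0.0008673 / 6.526×10⁻⁸ = 13.29 kN.
σ_{copper} = P/A₂ = 13290/475 = 27.98 MPa, tensile.

σ ≈ 28 MPa (tensile)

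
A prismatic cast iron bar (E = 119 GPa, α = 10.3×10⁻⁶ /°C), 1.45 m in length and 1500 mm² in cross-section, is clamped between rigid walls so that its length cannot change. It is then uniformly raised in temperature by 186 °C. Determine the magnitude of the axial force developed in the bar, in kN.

P ≈ 342 kN (compressive)

The ends cannot move, so σ = EαΔT = 119×10³ × 10.3×10⁻⁶ × 186 = 228 MPa.
Then P = σA = 228 × 1500 mm² = 342 kN, compressive.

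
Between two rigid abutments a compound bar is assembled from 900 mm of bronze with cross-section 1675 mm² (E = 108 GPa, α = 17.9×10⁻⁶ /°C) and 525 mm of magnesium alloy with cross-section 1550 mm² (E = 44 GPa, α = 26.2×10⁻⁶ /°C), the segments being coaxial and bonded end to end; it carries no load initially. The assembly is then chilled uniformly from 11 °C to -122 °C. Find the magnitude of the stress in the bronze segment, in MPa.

σ ≈ 187 MPa (tensile)

With the walls removed the bar would change length by δ_free = Σ αᵢΔT Lᵢ = 17.9×10⁻⁶×133×900 + 26.2×10⁻⁶×133×525 = 3.972 mm.
The walls prevent any net length change, so an axial force P (same in every segment) develops. Compatibility: P · Σ Lᵢ/(AᵢEᵢ) = δ_free.
The series flexibility is Σ Lᵢ/(AᵢEᵢ) = 900/(1675×108×10³) + 525/(1550×44×10³) = 1.267×10⁻⁵ mm/N.
P = 3.972 / 1.267×10⁻⁵ = 313400 N = 313.4 kN, tensile.
σ_{bronze} = P / A = 313400 / 1675 = 187.1 MPa.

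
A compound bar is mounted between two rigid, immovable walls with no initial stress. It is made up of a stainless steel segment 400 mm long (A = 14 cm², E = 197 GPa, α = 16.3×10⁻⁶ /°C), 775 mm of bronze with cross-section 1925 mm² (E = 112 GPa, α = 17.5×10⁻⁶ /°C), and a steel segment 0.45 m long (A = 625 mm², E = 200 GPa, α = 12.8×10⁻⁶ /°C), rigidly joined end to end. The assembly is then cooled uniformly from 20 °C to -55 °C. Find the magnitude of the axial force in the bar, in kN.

P ≈ 224 kN (tensile)

Free thermal contraction of the whole bar: Σ αᵢΔT Lᵢ = 16.3×10⁻⁶×75×400 + 17.5×10⁻⁶×75×775 + 12.8×10⁻⁶×75×450 = 1.938 mm.
The walls prevent any net length change, so an axial force P (same in every segment) develops. Compatibility: P · Σ Lᵢ/(AᵢEᵢ) = δ_free.
Σ Lᵢ/(AᵢEᵢ) = 400/(1400×197×10³) + 775/(1925×112×10³) + 450/(625×200×10³) = 8.645×10⁻⁶ mm/N.
So P = 1.938 / 8.645×10⁻⁶ = 224.2 kN, tensile.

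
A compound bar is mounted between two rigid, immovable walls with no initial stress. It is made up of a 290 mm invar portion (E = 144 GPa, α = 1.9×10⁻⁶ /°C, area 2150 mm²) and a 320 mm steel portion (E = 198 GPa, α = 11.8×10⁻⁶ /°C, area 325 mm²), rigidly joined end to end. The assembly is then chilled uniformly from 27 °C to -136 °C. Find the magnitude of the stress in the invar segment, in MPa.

If the supports were absent, the total length change would be Σ αᵢΔT Lᵢ = 1.9×10⁻⁶×163×290 + 11.8×10⁻⁶×163×320 = 0.7053 mm.
Since the ends are fixed, an axial force P builds up, equal in every segment, with P · Σ Lᵢ/(AᵢEᵢ) = δ_free.
The series flexibility is Σ Lᵢ/(AᵢEᵢ) = 290/(2150×144×10³) + 320/(325×198×10³) = 5.909×10⁻⁶ mm/N.
P = 0.7053 / 5.909×10⁻⁶ = 119400 N = 119.4 kN, tensile.
σ_{invar} = P / A = 119400 / 2150 = 55.51 MPa.

σ ≈ 55.5 MPa (tensile)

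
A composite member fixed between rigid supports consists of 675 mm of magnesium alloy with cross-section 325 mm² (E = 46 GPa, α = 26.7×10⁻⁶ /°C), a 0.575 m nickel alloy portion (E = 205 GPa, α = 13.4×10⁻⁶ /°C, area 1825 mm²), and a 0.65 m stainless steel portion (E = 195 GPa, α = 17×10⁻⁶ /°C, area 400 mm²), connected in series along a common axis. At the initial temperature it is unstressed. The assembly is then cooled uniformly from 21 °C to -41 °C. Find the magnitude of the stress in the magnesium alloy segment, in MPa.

Free thermal contraction of the whole bar: Σ αᵢΔT Lᵢ = 26.7×10⁻⁶×62×675 + 13.4×10⁻⁶×62×575 + 17×10⁻⁶×62×650 = 2.28 mm.
The walls prevent any net length change, so an axial force P (same in every segment) develops. Compatibility: P · Σ Lᵢ/(AᵢEᵢ) = δ_free.
Σ Lᵢ/(AᵢEᵢ) = 675/(325×46×10³) + 575/(1825×205×10³) + 650/(400×195×10³) = 5.502×10⁻⁵ mm/N.
So P = 2.28 / 5.502×10⁻⁵ = 41.44 kN, tensile.
σ_{magnesium alloy} = P / A = 41440 / 325 = 127.5 MPa.

σ ≈ 128 MPa (tensile)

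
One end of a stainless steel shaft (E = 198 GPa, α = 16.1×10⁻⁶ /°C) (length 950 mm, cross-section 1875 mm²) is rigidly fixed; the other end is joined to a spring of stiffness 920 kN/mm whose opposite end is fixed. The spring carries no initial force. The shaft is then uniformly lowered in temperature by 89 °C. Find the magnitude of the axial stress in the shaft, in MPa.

If the spring were absent the shaft would shorten by αΔT L = 16.1×10⁻⁶ × 89 × 950 = 1.361 mm.
Let P be the tensile force in the spring. The shaft extends elastically by PL/(AE) and the spring stretches by P/k; together these equal δ_free.
So P = δ_free / [L/(AE) + 1/k] = 1.361 / [ 950/(1875×198×10³) + 1/(920×10³) ].
P = 1.361 / 3.646×10⁻⁶ = 373400 N.
σ = P/A = 373400/1875 = 199.1 MPa.

σ ≈ 199 MPa (tensile)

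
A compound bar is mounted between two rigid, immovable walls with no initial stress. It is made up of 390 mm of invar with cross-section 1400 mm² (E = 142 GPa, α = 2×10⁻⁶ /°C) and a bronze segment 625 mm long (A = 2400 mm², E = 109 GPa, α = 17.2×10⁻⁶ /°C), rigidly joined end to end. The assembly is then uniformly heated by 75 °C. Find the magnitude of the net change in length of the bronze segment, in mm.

|ΔL| ≈ 0.331 mm

Free thermal expansion of the whole bar: Σ αᵢΔT Lᵢ = 2×10⁻⁶×75×390 + 17.2×10⁻⁶×75×625 = 0.8647 mm.
The walls prevent any net length change, so an axial force P (same in every segment) develops. Compatibility: P · Σ Lᵢ/(AᵢEᵢ) = δ_free.
The series flexibility is Σ Lᵢ/(AᵢEᵢ) = 390/(1400×142×10³) + 625/(2400×109×10³) = 4.351×10⁻⁶ mm/N.
So P = 0.8647 / 4.351×10⁻⁶ = 198.8 kN, compressive.
For the bronze segment, free thermal change = 17.2×10⁻⁶×75×625 = 0.8062 mm and elastic change from P = 198800×625/(2400×109×10³) = 0.4748 mm; these oppose, so the net change is 0.331 mm (segment lengthens).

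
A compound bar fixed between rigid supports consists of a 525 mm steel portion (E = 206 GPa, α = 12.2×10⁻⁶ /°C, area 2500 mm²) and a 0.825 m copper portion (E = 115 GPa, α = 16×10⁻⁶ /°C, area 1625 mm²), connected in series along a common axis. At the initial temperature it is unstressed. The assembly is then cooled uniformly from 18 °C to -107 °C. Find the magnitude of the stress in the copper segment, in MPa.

σ ≈ 278 MPa (tensile)

With the walls removed the bar would change length by δ_free = Σ αᵢΔT Lᵢ = 12.2×10⁻⁶×125×525 + 16×10⁻⁶×125×825 = 2.451 mm.
The rigid supports impose zero overall length change; the single axial force P common to all segments must satisfy P Σ Lᵢ/(AᵢEᵢ) = δ_free.
The series flexibility is Σ Lᵢ/(AᵢEᵢ) = 525/(2500×206×10³) + 825/(1625×115×10³) = 5.434×10⁻⁶ mm/N.
Hence P = δ_free / Σ(L/AE) = 2.451/5.434×10⁻⁶ = 451 kN (tensile).
σ_{copper} = P / A = 451000 / 1625 = 277.5 MPa.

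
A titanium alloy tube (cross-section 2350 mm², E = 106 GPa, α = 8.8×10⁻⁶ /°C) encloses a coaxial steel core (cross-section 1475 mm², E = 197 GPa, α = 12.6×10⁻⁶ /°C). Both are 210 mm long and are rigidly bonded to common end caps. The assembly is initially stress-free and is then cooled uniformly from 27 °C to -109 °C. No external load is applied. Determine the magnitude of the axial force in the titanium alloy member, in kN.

P ≈ 69.3 kN (compressive in the titanium alloy)

Both members must finish at the same length. With the larger α, the steel tends to over-contract; the plates restrain it, putting the steel in tension and the titanium alloy in compression. With no external load the two internal forces are equal and opposite, magnitude P.
Setting the final lengths equal and cancelling L: (α₁ − α₂)ΔT = P/(A₁E₁) + P/(A₂E₂).
|α₁ − α₂|·ΔT = 3.8×10⁻⁶ × 136 = 0.0005168.
1/(A₁E₁) + 1/(A₂E₂) = 1/(2350×106×10³) + 1/(1475×197×10³) = 7.456×10⁻⁹ N⁻¹.
P = 0.0005168 / 7.456×10⁻⁹ = 69310 N = 69.31 kN.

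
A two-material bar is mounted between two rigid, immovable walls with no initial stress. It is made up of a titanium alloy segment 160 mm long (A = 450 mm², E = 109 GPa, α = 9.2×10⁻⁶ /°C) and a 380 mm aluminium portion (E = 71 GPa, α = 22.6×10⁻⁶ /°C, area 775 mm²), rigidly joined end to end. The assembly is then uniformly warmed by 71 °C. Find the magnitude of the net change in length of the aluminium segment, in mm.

Free thermal expansion of the whole bar: Σ αᵢΔT Lᵢ = 9.2×10⁻⁶×71×160 + 22.6×10⁻⁶×71×380 = 0.7143 mm.
The rigid supports impose zero overall length change; the single axial force P common to all segments must satisfy P Σ Lᵢ/(AᵢEᵢ) = δ_free.
The series flexibility is Σ Lᵢ/(AᵢEᵢ) = 160/(450×109×10³) + 380/(775×71×10³) = 1.017×10⁻⁵ mm/N.
Hence P = δ_free / Σ(L/AE) = 0.7143/1.017×10⁻⁵ = 70.25 kN (compressive).
For the aluminium segment, free thermal change = 22.6×10⁻⁶×71×380 = 0.6097 mm and elastic change from P = 70250×380/(775×71×10³) = 0.4851 mm; these oppose, so the net change is 0.125 mm (segment lengthens).

|ΔL| ≈ 0.125 mm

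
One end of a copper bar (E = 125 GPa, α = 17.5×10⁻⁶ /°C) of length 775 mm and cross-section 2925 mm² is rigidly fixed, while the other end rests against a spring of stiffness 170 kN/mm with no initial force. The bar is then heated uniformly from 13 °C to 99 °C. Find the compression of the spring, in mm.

δ ≈ 0.857 mm

The unrestrained thermal change is αΔT L = 17.5×10⁻⁶ × 86 × 775 = 1.166 mm.
Let P be the compressive force at the spring. The bar shortens elastically by PL/(AE) and the spring compresses by P/k; together these equal δ_free.
So P = δ_free / [L/(AE) + 1/k] = 1.166 / [ 775/(2925×125×10³) + 1/(170×10³) ].
P = 1.166 / 8.002×10⁻⁶ = 145800 N.
Spring compression = P/k = 145800/(170×10³) = 0.8574 mm.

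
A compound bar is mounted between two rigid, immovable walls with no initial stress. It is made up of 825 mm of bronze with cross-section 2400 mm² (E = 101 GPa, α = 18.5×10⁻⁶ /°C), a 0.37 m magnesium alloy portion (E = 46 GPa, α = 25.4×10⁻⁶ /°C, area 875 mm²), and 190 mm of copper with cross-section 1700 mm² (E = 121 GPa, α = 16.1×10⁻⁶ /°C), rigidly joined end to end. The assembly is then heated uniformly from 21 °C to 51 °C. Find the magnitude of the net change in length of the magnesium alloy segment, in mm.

If the supports were absent, the total length change would be Σ αᵢΔT Lᵢ = 18.5×10⁻⁶×30×825 + 25.4×10⁻⁶×30×370 + 16.1×10⁻⁶×30×190 = 0.8316 mm.
The walls prevent any net length change, so an axial force P (same in every segment) develops. Compatibility: P · Σ Lᵢ/(AᵢEᵢ) = δ_free.
The series flexibility is Σ Lᵢ/(AᵢEᵢ) = 825/(2400×101×10³) + 370/(875×46×10³) + 190/(1700×121×10³) = 1.352×10⁻⁵ mm/N.
P = 0.8316 / 1.352×10⁻⁵ = 61510 N = 61.51 kN, compressive.
For the magnesium alloy segment, free thermal change = 25.4×10⁻⁶×30×370 = 0.2819 mm and elastic change from P = 61510×370/(875×46×10³) = 0.5654 mm; these oppose, so the net change is 0.283 mm (segment shortens).

|ΔL| ≈ 0.283 mm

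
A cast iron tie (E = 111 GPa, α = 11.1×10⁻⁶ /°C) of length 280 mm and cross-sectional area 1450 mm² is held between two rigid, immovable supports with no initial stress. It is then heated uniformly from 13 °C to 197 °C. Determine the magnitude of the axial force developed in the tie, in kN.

P ≈ 329 kN (compressive)

With zero net strain, σ = E·αΔT = 111 GPa × 11.1×10⁻⁶ × 184 = 226.7 MPa.
Axial force P = σA = 226.7 × 1450 = 328700 N = 328.7 kN, compressive.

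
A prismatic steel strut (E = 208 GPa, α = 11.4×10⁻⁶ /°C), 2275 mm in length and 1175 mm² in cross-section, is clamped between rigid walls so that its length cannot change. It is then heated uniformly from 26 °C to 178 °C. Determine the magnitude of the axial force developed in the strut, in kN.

The ends cannot move, so σ = EαΔT = 208×10³ × 11.4×10⁻⁶ × 152 = 360.4 MPa.
Axial force P = σA = 360.4 × 1175 = 423500 N = 423.5 kN, compressive.

P ≈ 423 kN (compressive)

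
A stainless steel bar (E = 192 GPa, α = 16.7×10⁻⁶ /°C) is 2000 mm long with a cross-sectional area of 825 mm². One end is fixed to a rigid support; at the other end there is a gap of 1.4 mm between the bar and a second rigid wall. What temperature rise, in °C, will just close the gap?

The gap closes when αΔT L = 1.4 mm, since the bar is still unstressed at that instant.
So ΔT = g/(αL) = 1.4/(16.7×10⁻⁶ × 2000) = 41.92 °C.

ΔT ≈ 41.9 °C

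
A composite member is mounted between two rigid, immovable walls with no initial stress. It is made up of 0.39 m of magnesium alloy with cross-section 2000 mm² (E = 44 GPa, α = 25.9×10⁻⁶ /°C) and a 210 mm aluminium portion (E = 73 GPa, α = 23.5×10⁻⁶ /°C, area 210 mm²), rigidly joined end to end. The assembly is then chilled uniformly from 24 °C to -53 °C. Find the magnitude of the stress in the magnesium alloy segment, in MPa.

If the supports were absent, the total length change would be Σ αᵢΔT Lᵢ = 25.9×10⁻⁶×77×390 + 23.5×10⁻⁶×77×210 = 1.158 mm.
The rigid supports impose zero overall length change; the single axial force P common to all segments must satisfy P Σ Lᵢ/(AᵢEᵢ) = δ_free.
The series flexibility is Σ Lᵢ/(AᵢEᵢ) = 390/(2000×44×10³) + 210/(210×73×10³) = 1.813×10⁻⁵ mm/N.
P = 1.158 / 1.813×10⁻⁵ = 63860 N = 63.86 kN, tensile.
σ_{magnesium alloy} = P / A = 63860 / 2000 = 31.93 MPa.

σ ≈ 31.9 MPa (tensile)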